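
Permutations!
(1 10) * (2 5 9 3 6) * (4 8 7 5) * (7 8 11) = (1 10)(2 4 11 7 5 9 3 6) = [0, 10, 4, 6, 11, 9, 2, 5, 8, 3, 1, 7]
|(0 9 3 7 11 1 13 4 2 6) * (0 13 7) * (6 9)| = 21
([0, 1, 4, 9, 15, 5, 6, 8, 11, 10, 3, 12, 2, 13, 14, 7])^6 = (2 12 11 8 7 15 4)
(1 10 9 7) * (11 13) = [0, 10, 2, 3, 4, 5, 6, 1, 8, 7, 9, 13, 12, 11] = (1 10 9 7)(11 13)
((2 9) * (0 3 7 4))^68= ((0 3 7 4)(2 9))^68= (9)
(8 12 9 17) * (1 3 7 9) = (1 3 7 9 17 8 12) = [0, 3, 2, 7, 4, 5, 6, 9, 12, 17, 10, 11, 1, 13, 14, 15, 16, 8]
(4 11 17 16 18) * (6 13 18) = [0, 1, 2, 3, 11, 5, 13, 7, 8, 9, 10, 17, 12, 18, 14, 15, 6, 16, 4] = (4 11 17 16 6 13 18)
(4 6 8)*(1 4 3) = (1 4 6 8 3) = [0, 4, 2, 1, 6, 5, 8, 7, 3]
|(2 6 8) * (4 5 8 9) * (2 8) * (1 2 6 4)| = |(1 2 4 5 6 9)| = 6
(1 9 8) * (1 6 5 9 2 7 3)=[0, 2, 7, 1, 4, 9, 5, 3, 6, 8]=(1 2 7 3)(5 9 8 6)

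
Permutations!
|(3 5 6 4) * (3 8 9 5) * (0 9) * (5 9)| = 5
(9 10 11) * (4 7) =[0, 1, 2, 3, 7, 5, 6, 4, 8, 10, 11, 9] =(4 7)(9 10 11)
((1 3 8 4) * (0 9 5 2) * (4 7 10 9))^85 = (0 7)(1 9)(2 8)(3 5)(4 10)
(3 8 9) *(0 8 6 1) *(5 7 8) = (0 5 7 8 9 3 6 1) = [5, 0, 2, 6, 4, 7, 1, 8, 9, 3]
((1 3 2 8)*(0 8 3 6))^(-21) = ((0 8 1 6)(2 3))^(-21) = (0 6 1 8)(2 3)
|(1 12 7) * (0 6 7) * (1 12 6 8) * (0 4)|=7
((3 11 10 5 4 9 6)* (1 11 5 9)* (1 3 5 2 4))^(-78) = (11)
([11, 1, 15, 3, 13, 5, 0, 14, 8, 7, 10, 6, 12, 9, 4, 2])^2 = [6, 1, 2, 3, 9, 5, 11, 4, 8, 14, 10, 0, 12, 7, 13, 15]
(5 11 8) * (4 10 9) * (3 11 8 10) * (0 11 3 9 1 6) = (0 11 10 1 6)(4 9)(5 8) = [11, 6, 2, 3, 9, 8, 0, 7, 5, 4, 1, 10]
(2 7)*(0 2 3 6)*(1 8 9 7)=(0 2 1 8 9 7 3 6)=[2, 8, 1, 6, 4, 5, 0, 3, 9, 7]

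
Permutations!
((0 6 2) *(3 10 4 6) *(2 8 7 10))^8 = (0 2 3)(4 7 6 10 8)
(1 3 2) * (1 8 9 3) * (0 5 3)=(0 5 3 2 8 9)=[5, 1, 8, 2, 4, 3, 6, 7, 9, 0]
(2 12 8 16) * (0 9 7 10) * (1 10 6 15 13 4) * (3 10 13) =(0 9 7 6 15 3 10)(1 13 4)(2 12 8 16) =[9, 13, 12, 10, 1, 5, 15, 6, 16, 7, 0, 11, 8, 4, 14, 3, 2]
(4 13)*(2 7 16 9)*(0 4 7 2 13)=(0 4)(7 16 9 13)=[4, 1, 2, 3, 0, 5, 6, 16, 8, 13, 10, 11, 12, 7, 14, 15, 9]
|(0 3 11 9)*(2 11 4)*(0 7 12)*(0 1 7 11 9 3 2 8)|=|(0 2 9 11 3 4 8)(1 7 12)|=21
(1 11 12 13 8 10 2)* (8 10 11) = (1 8 11 12 13 10 2) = [0, 8, 1, 3, 4, 5, 6, 7, 11, 9, 2, 12, 13, 10]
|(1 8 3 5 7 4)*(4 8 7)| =6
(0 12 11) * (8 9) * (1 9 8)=[12, 9, 2, 3, 4, 5, 6, 7, 8, 1, 10, 0, 11]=(0 12 11)(1 9)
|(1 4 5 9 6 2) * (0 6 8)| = |(0 6 2 1 4 5 9 8)| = 8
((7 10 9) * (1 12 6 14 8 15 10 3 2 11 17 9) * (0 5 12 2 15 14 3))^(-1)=(0 7 9 17 11 2 1 10 15 3 6 12 5)(8 14)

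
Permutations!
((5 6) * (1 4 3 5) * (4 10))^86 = ((1 10 4 3 5 6))^86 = (1 4 5)(3 6 10)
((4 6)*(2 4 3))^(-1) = ((2 4 6 3))^(-1) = (2 3 6 4)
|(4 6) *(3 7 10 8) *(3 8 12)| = |(3 7 10 12)(4 6)| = 4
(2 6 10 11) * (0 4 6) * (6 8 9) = (0 4 8 9 6 10 11 2) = [4, 1, 0, 3, 8, 5, 10, 7, 9, 6, 11, 2]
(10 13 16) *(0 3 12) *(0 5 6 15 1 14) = [3, 14, 2, 12, 4, 6, 15, 7, 8, 9, 13, 11, 5, 16, 0, 1, 10] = (0 3 12 5 6 15 1 14)(10 13 16)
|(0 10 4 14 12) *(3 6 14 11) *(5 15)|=8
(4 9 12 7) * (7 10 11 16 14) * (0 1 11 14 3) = (0 1 11 16 3)(4 9 12 10 14 7) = [1, 11, 2, 0, 9, 5, 6, 4, 8, 12, 14, 16, 10, 13, 7, 15, 3]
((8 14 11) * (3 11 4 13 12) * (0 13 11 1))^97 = ((0 13 12 3 1)(4 11 8 14))^97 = (0 12 1 13 3)(4 11 8 14)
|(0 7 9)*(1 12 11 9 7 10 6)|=7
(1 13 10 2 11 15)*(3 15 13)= (1 3 15)(2 11 13 10)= [0, 3, 11, 15, 4, 5, 6, 7, 8, 9, 2, 13, 12, 10, 14, 1]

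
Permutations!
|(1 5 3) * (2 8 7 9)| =|(1 5 3)(2 8 7 9)| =12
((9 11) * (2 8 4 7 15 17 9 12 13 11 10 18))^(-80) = (2 8 4 7 15 17 9 10 18)(11 12 13) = ((2 8 4 7 15 17 9 10 18)(11 12 13))^(-80)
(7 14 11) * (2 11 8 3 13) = (2 11 7 14 8 3 13) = [0, 1, 11, 13, 4, 5, 6, 14, 3, 9, 10, 7, 12, 2, 8]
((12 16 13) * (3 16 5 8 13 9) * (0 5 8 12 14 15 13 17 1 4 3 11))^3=((0 5 12 8 17 1 4 3 16 9 11)(13 14 15))^3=(0 8 4 9 5 17 3 11 12 1 16)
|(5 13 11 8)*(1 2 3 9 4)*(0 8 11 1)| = |(0 8 5 13 1 2 3 9 4)| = 9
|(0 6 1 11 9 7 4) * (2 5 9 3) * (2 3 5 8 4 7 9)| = 8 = |(0 6 1 11 5 2 8 4)|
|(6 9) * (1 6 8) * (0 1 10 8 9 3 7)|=|(0 1 6 3 7)(8 10)|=10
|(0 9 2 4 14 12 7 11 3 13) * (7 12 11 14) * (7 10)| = 10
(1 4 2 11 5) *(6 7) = (1 4 2 11 5)(6 7) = [0, 4, 11, 3, 2, 1, 7, 6, 8, 9, 10, 5]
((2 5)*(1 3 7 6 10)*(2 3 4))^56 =(10)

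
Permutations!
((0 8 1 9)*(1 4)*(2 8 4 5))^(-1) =((0 4 1 9)(2 8 5))^(-1) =(0 9 1 4)(2 5 8)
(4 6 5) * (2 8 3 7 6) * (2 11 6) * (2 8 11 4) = (2 11 6 5)(3 7 8) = [0, 1, 11, 7, 4, 2, 5, 8, 3, 9, 10, 6]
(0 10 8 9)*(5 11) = (0 10 8 9)(5 11) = [10, 1, 2, 3, 4, 11, 6, 7, 9, 0, 8, 5]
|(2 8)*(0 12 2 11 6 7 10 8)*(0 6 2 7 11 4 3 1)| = 24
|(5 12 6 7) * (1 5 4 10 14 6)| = 15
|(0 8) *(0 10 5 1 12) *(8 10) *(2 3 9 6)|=|(0 10 5 1 12)(2 3 9 6)|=20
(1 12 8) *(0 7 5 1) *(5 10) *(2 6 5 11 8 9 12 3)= (0 7 10 11 8)(1 3 2 6 5)(9 12)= [7, 3, 6, 2, 4, 1, 5, 10, 0, 12, 11, 8, 9]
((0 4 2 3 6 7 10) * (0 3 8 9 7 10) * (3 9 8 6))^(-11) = ((0 4 2 6 10 9 7))^(-11) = (0 6 7 2 9 4 10)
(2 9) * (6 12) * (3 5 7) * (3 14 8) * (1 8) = [0, 8, 9, 5, 4, 7, 12, 14, 3, 2, 10, 11, 6, 13, 1] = (1 8 3 5 7 14)(2 9)(6 12)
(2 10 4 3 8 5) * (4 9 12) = (2 10 9 12 4 3 8 5) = [0, 1, 10, 8, 3, 2, 6, 7, 5, 12, 9, 11, 4]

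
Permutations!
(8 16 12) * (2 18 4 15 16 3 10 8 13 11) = (2 18 4 15 16 12 13 11)(3 10 8) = [0, 1, 18, 10, 15, 5, 6, 7, 3, 9, 8, 2, 13, 11, 14, 16, 12, 17, 4]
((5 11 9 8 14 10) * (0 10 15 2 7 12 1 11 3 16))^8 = ((0 10 5 3 16)(1 11 9 8 14 15 2 7 12))^8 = (0 3 10 16 5)(1 12 7 2 15 14 8 9 11)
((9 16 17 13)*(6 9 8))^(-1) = (6 8 13 17 16 9)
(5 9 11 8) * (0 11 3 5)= [11, 1, 2, 5, 4, 9, 6, 7, 0, 3, 10, 8]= (0 11 8)(3 5 9)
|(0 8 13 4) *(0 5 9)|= |(0 8 13 4 5 9)|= 6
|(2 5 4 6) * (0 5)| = |(0 5 4 6 2)| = 5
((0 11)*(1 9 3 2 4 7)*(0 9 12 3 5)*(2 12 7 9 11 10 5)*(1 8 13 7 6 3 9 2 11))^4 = (0 10 5)(1 9 3)(6 11 12)(7 8 13)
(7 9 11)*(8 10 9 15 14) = (7 15 14 8 10 9 11) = [0, 1, 2, 3, 4, 5, 6, 15, 10, 11, 9, 7, 12, 13, 8, 14]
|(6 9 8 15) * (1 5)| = 4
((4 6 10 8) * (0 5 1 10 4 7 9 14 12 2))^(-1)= ((0 5 1 10 8 7 9 14 12 2)(4 6))^(-1)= (0 2 12 14 9 7 8 10 1 5)(4 6)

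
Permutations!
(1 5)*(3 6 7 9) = (1 5)(3 6 7 9) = [0, 5, 2, 6, 4, 1, 7, 9, 8, 3]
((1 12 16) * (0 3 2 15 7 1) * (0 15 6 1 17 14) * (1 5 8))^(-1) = ((0 3 2 6 5 8 1 12 16 15 7 17 14))^(-1) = (0 14 17 7 15 16 12 1 8 5 6 2 3)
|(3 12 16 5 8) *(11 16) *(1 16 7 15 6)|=10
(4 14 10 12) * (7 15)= (4 14 10 12)(7 15)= [0, 1, 2, 3, 14, 5, 6, 15, 8, 9, 12, 11, 4, 13, 10, 7]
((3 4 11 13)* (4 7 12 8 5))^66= (3 12 5 11)(4 13 7 8)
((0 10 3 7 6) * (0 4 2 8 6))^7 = (0 7 3 10)(2 4 6 8) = ((0 10 3 7)(2 8 6 4))^7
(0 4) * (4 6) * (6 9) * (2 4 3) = (0 9 6 3 2 4) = [9, 1, 4, 2, 0, 5, 3, 7, 8, 6]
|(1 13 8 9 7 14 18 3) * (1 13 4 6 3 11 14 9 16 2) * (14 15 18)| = 24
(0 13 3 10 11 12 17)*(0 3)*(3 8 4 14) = [13, 1, 2, 10, 14, 5, 6, 7, 4, 9, 11, 12, 17, 0, 3, 15, 16, 8] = (0 13)(3 10 11 12 17 8 4 14)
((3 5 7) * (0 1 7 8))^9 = (0 3)(1 5)(7 8)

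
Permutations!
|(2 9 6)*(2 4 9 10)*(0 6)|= |(0 6 4 9)(2 10)|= 4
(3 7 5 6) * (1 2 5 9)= (1 2 5 6 3 7 9)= [0, 2, 5, 7, 4, 6, 3, 9, 8, 1]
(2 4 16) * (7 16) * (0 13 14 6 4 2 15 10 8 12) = (0 13 14 6 4 7 16 15 10 8 12) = [13, 1, 2, 3, 7, 5, 4, 16, 12, 9, 8, 11, 0, 14, 6, 10, 15]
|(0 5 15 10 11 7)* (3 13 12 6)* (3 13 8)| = 6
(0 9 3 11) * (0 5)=(0 9 3 11 5)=[9, 1, 2, 11, 4, 0, 6, 7, 8, 3, 10, 5]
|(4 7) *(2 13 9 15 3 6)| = |(2 13 9 15 3 6)(4 7)| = 6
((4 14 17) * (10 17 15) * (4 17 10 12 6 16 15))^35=((17)(4 14)(6 16 15 12))^35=(17)(4 14)(6 12 15 16)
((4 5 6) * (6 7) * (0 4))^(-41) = (0 6 7 5 4)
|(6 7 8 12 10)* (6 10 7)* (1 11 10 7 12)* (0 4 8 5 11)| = 4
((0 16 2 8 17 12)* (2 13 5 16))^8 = ((0 2 8 17 12)(5 16 13))^8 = (0 17 2 12 8)(5 13 16)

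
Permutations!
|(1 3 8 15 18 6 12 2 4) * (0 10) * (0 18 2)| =30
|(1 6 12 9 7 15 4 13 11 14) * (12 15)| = 21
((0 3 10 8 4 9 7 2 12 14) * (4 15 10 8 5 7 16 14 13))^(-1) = (0 14 16 9 4 13 12 2 7 5 10 15 8 3)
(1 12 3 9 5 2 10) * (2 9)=(1 12 3 2 10)(5 9)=[0, 12, 10, 2, 4, 9, 6, 7, 8, 5, 1, 11, 3]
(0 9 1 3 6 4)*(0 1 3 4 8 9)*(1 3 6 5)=(1 4 3 5)(6 8 9)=[0, 4, 2, 5, 3, 1, 8, 7, 9, 6]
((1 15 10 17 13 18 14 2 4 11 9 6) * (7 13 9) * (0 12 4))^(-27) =((0 12 4 11 7 13 18 14 2)(1 15 10 17 9 6))^(-27) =(18)(1 17)(6 10)(9 15)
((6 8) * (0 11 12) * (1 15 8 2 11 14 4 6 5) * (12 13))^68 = (15)(0 2)(4 13)(6 12)(11 14)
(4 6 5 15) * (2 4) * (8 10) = (2 4 6 5 15)(8 10) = [0, 1, 4, 3, 6, 15, 5, 7, 10, 9, 8, 11, 12, 13, 14, 2]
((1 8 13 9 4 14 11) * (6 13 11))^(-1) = (1 11 8)(4 9 13 6 14)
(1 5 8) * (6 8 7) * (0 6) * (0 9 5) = (0 6 8 1)(5 7 9) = [6, 0, 2, 3, 4, 7, 8, 9, 1, 5]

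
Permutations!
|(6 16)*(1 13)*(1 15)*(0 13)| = |(0 13 15 1)(6 16)| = 4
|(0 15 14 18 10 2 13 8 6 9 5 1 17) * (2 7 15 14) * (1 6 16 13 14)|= 6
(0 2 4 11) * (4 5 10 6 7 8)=[2, 1, 5, 3, 11, 10, 7, 8, 4, 9, 6, 0]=(0 2 5 10 6 7 8 4 11)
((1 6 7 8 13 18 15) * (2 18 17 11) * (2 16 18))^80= ((1 6 7 8 13 17 11 16 18 15))^80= (18)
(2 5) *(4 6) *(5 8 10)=(2 8 10 5)(4 6)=[0, 1, 8, 3, 6, 2, 4, 7, 10, 9, 5]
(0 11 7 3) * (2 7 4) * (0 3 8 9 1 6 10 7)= (0 11 4 2)(1 6 10 7 8 9)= [11, 6, 0, 3, 2, 5, 10, 8, 9, 1, 7, 4]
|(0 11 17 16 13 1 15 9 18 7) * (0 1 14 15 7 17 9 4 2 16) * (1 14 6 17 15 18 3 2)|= 18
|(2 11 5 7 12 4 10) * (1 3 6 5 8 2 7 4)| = 24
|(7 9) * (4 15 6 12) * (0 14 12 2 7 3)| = 10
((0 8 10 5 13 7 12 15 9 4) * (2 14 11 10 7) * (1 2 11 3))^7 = (15)(1 3 14 2)(5 10 11 13)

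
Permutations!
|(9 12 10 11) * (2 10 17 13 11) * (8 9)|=6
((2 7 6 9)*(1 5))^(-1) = (1 5)(2 9 6 7)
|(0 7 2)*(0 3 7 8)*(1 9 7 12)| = |(0 8)(1 9 7 2 3 12)| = 6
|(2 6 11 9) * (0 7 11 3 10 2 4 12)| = |(0 7 11 9 4 12)(2 6 3 10)| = 12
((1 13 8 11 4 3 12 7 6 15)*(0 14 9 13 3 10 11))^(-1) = ((0 14 9 13 8)(1 3 12 7 6 15)(4 10 11))^(-1) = (0 8 13 9 14)(1 15 6 7 12 3)(4 11 10)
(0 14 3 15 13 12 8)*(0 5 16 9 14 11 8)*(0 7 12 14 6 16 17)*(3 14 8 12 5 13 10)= (0 11 12 7 5 17)(3 15 10)(6 16 9)(8 13)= [11, 1, 2, 15, 4, 17, 16, 5, 13, 6, 3, 12, 7, 8, 14, 10, 9, 0]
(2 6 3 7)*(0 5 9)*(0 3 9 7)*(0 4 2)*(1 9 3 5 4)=(0 4 2 6 3 1 9 5 7)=[4, 9, 6, 1, 2, 7, 3, 0, 8, 5]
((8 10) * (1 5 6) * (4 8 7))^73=((1 5 6)(4 8 10 7))^73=(1 5 6)(4 8 10 7)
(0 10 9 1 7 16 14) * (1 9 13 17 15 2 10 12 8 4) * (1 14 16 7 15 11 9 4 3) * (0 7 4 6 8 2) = (0 12 2 10 13 17 11 9 6 8 3 1 15)(4 14 7) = [12, 15, 10, 1, 14, 5, 8, 4, 3, 6, 13, 9, 2, 17, 7, 0, 16, 11]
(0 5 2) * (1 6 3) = (0 5 2)(1 6 3) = [5, 6, 0, 1, 4, 2, 3]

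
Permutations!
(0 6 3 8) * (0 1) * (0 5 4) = [6, 5, 2, 8, 0, 4, 3, 7, 1] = (0 6 3 8 1 5 4)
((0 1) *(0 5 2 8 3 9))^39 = (0 8 1 3 5 9 2)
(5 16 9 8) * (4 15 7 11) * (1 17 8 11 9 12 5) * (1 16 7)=(1 17 8 16 12 5 7 9 11 4 15)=[0, 17, 2, 3, 15, 7, 6, 9, 16, 11, 10, 4, 5, 13, 14, 1, 12, 8]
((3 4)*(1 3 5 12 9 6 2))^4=(1 12)(2 5)(3 9)(4 6)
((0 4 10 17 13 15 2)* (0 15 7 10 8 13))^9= ((0 4 8 13 7 10 17)(2 15))^9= (0 8 7 17 4 13 10)(2 15)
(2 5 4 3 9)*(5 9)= [0, 1, 9, 5, 3, 4, 6, 7, 8, 2]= (2 9)(3 5 4)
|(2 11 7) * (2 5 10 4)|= 6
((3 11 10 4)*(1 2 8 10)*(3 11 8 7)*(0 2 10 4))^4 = ((0 2 7 3 8 4 11 1 10))^4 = (0 8 10 3 1 7 11 2 4)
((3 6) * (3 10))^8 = ((3 6 10))^8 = (3 10 6)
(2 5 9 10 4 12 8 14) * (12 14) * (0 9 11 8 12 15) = (0 9 10 4 14 2 5 11 8 15) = [9, 1, 5, 3, 14, 11, 6, 7, 15, 10, 4, 8, 12, 13, 2, 0]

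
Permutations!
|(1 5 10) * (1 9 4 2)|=|(1 5 10 9 4 2)|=6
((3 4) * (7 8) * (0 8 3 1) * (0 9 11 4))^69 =((0 8 7 3)(1 9 11 4))^69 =(0 8 7 3)(1 9 11 4)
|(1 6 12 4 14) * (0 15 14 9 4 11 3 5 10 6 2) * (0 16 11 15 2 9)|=14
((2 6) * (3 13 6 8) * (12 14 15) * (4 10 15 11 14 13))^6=((2 8 3 4 10 15 12 13 6)(11 14))^6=(2 12 4)(3 6 15)(8 13 10)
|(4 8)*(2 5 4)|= |(2 5 4 8)|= 4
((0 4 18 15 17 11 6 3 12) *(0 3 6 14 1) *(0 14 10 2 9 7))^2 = (0 18 17 10 9)(2 7 4 15 11)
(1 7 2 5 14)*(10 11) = (1 7 2 5 14)(10 11) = [0, 7, 5, 3, 4, 14, 6, 2, 8, 9, 11, 10, 12, 13, 1]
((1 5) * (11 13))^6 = (13) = ((1 5)(11 13))^6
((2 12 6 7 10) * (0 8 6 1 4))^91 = (0 8 6 7 10 2 12 1 4)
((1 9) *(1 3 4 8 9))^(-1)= (3 9 8 4)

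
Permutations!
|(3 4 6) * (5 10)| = |(3 4 6)(5 10)| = 6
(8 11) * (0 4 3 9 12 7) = (0 4 3 9 12 7)(8 11) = [4, 1, 2, 9, 3, 5, 6, 0, 11, 12, 10, 8, 7]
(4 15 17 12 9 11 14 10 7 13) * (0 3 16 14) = (0 3 16 14 10 7 13 4 15 17 12 9 11) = [3, 1, 2, 16, 15, 5, 6, 13, 8, 11, 7, 0, 9, 4, 10, 17, 14, 12]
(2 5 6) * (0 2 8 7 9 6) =(0 2 5)(6 8 7 9) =[2, 1, 5, 3, 4, 0, 8, 9, 7, 6]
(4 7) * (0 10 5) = (0 10 5)(4 7) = [10, 1, 2, 3, 7, 0, 6, 4, 8, 9, 5]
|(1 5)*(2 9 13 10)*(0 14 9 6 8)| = 8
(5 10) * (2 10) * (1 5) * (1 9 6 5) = (2 10 9 6 5) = [0, 1, 10, 3, 4, 2, 5, 7, 8, 6, 9]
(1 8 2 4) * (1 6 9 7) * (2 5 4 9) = (1 8 5 4 6 2 9 7) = [0, 8, 9, 3, 6, 4, 2, 1, 5, 7]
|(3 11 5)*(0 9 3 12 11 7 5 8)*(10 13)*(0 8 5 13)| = 6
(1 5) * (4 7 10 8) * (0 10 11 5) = (0 10 8 4 7 11 5 1) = [10, 0, 2, 3, 7, 1, 6, 11, 4, 9, 8, 5]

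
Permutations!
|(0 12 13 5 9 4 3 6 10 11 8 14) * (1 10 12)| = 42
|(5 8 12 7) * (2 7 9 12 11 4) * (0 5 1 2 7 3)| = |(0 5 8 11 4 7 1 2 3)(9 12)| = 18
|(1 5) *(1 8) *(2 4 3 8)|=|(1 5 2 4 3 8)|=6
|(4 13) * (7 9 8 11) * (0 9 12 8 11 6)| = 14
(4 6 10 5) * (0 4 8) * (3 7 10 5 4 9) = (0 9 3 7 10 4 6 5 8) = [9, 1, 2, 7, 6, 8, 5, 10, 0, 3, 4]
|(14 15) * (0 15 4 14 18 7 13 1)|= 6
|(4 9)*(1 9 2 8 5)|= |(1 9 4 2 8 5)|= 6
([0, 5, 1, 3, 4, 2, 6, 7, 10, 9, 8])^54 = [0, 1, 2, 3, 4, 5, 6, 7, 8, 9, 10]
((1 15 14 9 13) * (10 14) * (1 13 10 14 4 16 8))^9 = (1 15 14 9 10 4 16 8)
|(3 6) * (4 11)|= |(3 6)(4 11)|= 2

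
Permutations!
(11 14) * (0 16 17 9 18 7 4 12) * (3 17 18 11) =(0 16 18 7 4 12)(3 17 9 11 14) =[16, 1, 2, 17, 12, 5, 6, 4, 8, 11, 10, 14, 0, 13, 3, 15, 18, 9, 7]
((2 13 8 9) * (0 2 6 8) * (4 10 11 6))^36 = (13)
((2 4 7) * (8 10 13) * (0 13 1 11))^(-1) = (0 11 1 10 8 13)(2 7 4)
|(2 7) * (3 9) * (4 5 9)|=4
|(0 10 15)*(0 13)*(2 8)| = |(0 10 15 13)(2 8)| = 4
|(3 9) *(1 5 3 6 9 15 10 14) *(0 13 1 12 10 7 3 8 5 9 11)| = |(0 13 1 9 6 11)(3 15 7)(5 8)(10 14 12)| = 6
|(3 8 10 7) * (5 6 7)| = |(3 8 10 5 6 7)| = 6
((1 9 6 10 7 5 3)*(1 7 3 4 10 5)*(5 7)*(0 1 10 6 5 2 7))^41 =(0 6 4 5 9 1)(2 7 10 3)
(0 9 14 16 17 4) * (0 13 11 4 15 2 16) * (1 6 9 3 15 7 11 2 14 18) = (0 3 15 14)(1 6 9 18)(2 16 17 7 11 4 13) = [3, 6, 16, 15, 13, 5, 9, 11, 8, 18, 10, 4, 12, 2, 0, 14, 17, 7, 1]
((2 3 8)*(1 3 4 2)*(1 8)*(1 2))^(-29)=(8)(1 4 2 3)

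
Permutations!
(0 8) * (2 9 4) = (0 8)(2 9 4) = [8, 1, 9, 3, 2, 5, 6, 7, 0, 4]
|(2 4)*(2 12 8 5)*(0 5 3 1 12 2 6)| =12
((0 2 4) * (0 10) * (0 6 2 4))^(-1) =(0 2 6 10 4)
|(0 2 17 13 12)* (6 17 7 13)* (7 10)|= |(0 2 10 7 13 12)(6 17)|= 6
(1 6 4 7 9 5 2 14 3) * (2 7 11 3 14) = (14)(1 6 4 11 3)(5 7 9) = [0, 6, 2, 1, 11, 7, 4, 9, 8, 5, 10, 3, 12, 13, 14]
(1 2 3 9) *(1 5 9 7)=(1 2 3 7)(5 9)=[0, 2, 3, 7, 4, 9, 6, 1, 8, 5]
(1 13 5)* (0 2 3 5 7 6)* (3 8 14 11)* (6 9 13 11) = (0 2 8 14 6)(1 11 3 5)(7 9 13) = [2, 11, 8, 5, 4, 1, 0, 9, 14, 13, 10, 3, 12, 7, 6]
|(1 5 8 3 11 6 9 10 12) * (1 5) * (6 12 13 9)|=|(3 11 12 5 8)(9 10 13)|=15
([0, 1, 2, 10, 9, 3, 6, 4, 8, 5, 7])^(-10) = [0, 1, 2, 7, 5, 10, 6, 9, 8, 3, 4]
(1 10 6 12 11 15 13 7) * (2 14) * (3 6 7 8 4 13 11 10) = (1 3 6 12 10 7)(2 14)(4 13 8)(11 15) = [0, 3, 14, 6, 13, 5, 12, 1, 4, 9, 7, 15, 10, 8, 2, 11]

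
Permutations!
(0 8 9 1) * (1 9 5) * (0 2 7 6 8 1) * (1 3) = [3, 2, 7, 1, 4, 0, 8, 6, 5, 9] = (9)(0 3 1 2 7 6 8 5)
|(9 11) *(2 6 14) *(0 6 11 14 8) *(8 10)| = 4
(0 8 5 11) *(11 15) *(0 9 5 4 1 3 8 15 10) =(0 15 11 9 5 10)(1 3 8 4) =[15, 3, 2, 8, 1, 10, 6, 7, 4, 5, 0, 9, 12, 13, 14, 11]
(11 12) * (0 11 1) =(0 11 12 1) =[11, 0, 2, 3, 4, 5, 6, 7, 8, 9, 10, 12, 1]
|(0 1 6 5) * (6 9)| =5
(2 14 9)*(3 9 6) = [0, 1, 14, 9, 4, 5, 3, 7, 8, 2, 10, 11, 12, 13, 6] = (2 14 6 3 9)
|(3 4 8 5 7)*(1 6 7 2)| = 8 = |(1 6 7 3 4 8 5 2)|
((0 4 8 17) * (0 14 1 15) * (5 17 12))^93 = ((0 4 8 12 5 17 14 1 15))^93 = (0 12 14)(1 4 5)(8 17 15)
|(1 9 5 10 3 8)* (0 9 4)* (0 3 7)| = 20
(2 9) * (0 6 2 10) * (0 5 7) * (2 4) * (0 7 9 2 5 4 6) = [0, 1, 2, 3, 5, 9, 6, 7, 8, 10, 4] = (4 5 9 10)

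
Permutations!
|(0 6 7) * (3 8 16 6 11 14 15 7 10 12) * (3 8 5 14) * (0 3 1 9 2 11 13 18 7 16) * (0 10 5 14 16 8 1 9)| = 33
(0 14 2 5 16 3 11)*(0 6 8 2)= (0 14)(2 5 16 3 11 6 8)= [14, 1, 5, 11, 4, 16, 8, 7, 2, 9, 10, 6, 12, 13, 0, 15, 3]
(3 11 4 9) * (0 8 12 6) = (0 8 12 6)(3 11 4 9) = [8, 1, 2, 11, 9, 5, 0, 7, 12, 3, 10, 4, 6]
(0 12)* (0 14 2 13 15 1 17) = (0 12 14 2 13 15 1 17) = [12, 17, 13, 3, 4, 5, 6, 7, 8, 9, 10, 11, 14, 15, 2, 1, 16, 0]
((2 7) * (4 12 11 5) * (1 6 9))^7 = ((1 6 9)(2 7)(4 12 11 5))^7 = (1 6 9)(2 7)(4 5 11 12)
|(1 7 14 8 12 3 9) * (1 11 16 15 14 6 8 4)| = |(1 7 6 8 12 3 9 11 16 15 14 4)| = 12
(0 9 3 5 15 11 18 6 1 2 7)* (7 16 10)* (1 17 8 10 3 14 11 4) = (0 9 14 11 18 6 17 8 10 7)(1 2 16 3 5 15 4) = [9, 2, 16, 5, 1, 15, 17, 0, 10, 14, 7, 18, 12, 13, 11, 4, 3, 8, 6]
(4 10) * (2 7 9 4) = (2 7 9 4 10) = [0, 1, 7, 3, 10, 5, 6, 9, 8, 4, 2]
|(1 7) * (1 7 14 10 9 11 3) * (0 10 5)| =8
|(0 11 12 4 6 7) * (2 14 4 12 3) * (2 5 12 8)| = |(0 11 3 5 12 8 2 14 4 6 7)| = 11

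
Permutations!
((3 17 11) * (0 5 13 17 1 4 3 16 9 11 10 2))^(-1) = (0 2 10 17 13 5)(1 3 4)(9 16 11)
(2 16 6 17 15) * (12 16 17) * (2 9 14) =(2 17 15 9 14)(6 12 16) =[0, 1, 17, 3, 4, 5, 12, 7, 8, 14, 10, 11, 16, 13, 2, 9, 6, 15]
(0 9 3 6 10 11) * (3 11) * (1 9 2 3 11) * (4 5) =[2, 9, 3, 6, 5, 4, 10, 7, 8, 1, 11, 0] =(0 2 3 6 10 11)(1 9)(4 5)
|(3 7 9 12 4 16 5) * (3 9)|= |(3 7)(4 16 5 9 12)|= 10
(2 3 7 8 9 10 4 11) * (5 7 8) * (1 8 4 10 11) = (1 8 9 11 2 3 4)(5 7) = [0, 8, 3, 4, 1, 7, 6, 5, 9, 11, 10, 2]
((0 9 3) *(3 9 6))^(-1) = (9)(0 3 6)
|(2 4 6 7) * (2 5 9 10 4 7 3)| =|(2 7 5 9 10 4 6 3)| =8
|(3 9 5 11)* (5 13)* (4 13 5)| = 4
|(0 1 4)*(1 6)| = 4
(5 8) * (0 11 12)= (0 11 12)(5 8)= [11, 1, 2, 3, 4, 8, 6, 7, 5, 9, 10, 12, 0]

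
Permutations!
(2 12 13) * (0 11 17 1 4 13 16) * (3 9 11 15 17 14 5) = [15, 4, 12, 9, 13, 3, 6, 7, 8, 11, 10, 14, 16, 2, 5, 17, 0, 1] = (0 15 17 1 4 13 2 12 16)(3 9 11 14 5)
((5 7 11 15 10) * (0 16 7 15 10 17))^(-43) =((0 16 7 11 10 5 15 17))^(-43) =(0 5 7 17 10 16 15 11)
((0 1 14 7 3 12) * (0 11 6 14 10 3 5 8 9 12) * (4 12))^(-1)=(0 3 10 1)(4 9 8 5 7 14 6 11 12)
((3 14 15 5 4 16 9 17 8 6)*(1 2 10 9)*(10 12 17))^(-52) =((1 2 12 17 8 6 3 14 15 5 4 16)(9 10))^(-52) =(1 15 8)(2 5 6)(3 12 4)(14 17 16)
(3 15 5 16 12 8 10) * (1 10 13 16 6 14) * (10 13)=[0, 13, 2, 15, 4, 6, 14, 7, 10, 9, 3, 11, 8, 16, 1, 5, 12]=(1 13 16 12 8 10 3 15 5 6 14)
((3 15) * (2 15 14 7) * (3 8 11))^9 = ((2 15 8 11 3 14 7))^9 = (2 8 3 7 15 11 14)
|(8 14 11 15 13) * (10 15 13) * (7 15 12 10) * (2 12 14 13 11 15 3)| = |(2 12 10 14 15 7 3)(8 13)| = 14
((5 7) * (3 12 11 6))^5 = ((3 12 11 6)(5 7))^5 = (3 12 11 6)(5 7)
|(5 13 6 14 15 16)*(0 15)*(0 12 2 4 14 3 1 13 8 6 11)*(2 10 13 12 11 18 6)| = |(0 15 16 5 8 2 4 14 11)(1 12 10 13 18 6 3)| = 63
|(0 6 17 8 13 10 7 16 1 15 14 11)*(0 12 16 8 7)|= 42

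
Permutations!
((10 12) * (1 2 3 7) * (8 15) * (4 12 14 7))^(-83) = (1 10 3 7 12 2 14 4)(8 15)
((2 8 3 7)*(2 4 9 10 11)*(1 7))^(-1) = ((1 7 4 9 10 11 2 8 3))^(-1) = (1 3 8 2 11 10 9 4 7)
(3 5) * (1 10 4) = (1 10 4)(3 5) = [0, 10, 2, 5, 1, 3, 6, 7, 8, 9, 4]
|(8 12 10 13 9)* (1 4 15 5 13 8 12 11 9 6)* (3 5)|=35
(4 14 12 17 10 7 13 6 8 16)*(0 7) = (0 7 13 6 8 16 4 14 12 17 10) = [7, 1, 2, 3, 14, 5, 8, 13, 16, 9, 0, 11, 17, 6, 12, 15, 4, 10]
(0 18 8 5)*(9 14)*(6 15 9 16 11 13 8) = [18, 1, 2, 3, 4, 0, 15, 7, 5, 14, 10, 13, 12, 8, 16, 9, 11, 17, 6] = (0 18 6 15 9 14 16 11 13 8 5)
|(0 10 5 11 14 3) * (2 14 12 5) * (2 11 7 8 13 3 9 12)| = 12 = |(0 10 11 2 14 9 12 5 7 8 13 3)|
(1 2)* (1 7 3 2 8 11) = [0, 8, 7, 2, 4, 5, 6, 3, 11, 9, 10, 1] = (1 8 11)(2 7 3)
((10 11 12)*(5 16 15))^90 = ((5 16 15)(10 11 12))^90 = (16)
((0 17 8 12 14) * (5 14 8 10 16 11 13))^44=(0 11)(5 10)(13 17)(14 16)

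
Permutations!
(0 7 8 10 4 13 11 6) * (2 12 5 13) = (0 7 8 10 4 2 12 5 13 11 6) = [7, 1, 12, 3, 2, 13, 0, 8, 10, 9, 4, 6, 5, 11]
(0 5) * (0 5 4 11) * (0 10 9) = (0 4 11 10 9) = [4, 1, 2, 3, 11, 5, 6, 7, 8, 0, 9, 10]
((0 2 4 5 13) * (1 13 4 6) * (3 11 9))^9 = (0 13 1 6 2)(4 5) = ((0 2 6 1 13)(3 11 9)(4 5))^9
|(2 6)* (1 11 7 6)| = |(1 11 7 6 2)| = 5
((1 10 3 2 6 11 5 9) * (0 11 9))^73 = (0 11 5)(1 10 3 2 6 9)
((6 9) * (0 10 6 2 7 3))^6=(0 3 7 2 9 6 10)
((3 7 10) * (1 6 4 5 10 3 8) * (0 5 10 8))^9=((0 5 8 1 6 4 10)(3 7))^9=(0 8 6 10 5 1 4)(3 7)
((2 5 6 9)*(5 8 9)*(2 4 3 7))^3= (2 4)(3 8)(5 6)(7 9)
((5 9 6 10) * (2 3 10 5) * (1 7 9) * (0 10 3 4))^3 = (0 4 2 10)(1 6 7 5 9)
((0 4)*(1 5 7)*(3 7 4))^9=((0 3 7 1 5 4))^9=(0 1)(3 5)(4 7)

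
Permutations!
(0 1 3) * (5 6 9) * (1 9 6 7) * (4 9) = (0 4 9 5 7 1 3) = [4, 3, 2, 0, 9, 7, 6, 1, 8, 5]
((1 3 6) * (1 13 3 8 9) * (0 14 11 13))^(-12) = ((0 14 11 13 3 6)(1 8 9))^(-12) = (14)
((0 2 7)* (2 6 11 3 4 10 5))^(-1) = ((0 6 11 3 4 10 5 2 7))^(-1) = (0 7 2 5 10 4 3 11 6)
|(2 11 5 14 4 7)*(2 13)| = 7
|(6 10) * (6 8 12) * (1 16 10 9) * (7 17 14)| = 21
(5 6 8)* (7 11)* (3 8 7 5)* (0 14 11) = (0 14 11 5 6 7)(3 8) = [14, 1, 2, 8, 4, 6, 7, 0, 3, 9, 10, 5, 12, 13, 11]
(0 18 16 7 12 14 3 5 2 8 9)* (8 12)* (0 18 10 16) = (0 10 16 7 8 9 18)(2 12 14 3 5) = [10, 1, 12, 5, 4, 2, 6, 8, 9, 18, 16, 11, 14, 13, 3, 15, 7, 17, 0]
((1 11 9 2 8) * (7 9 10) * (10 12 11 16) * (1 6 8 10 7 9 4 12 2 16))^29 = (2 4 9 11 7 10 12 16)(6 8)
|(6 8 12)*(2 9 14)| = 3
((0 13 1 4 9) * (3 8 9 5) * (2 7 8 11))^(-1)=((0 13 1 4 5 3 11 2 7 8 9))^(-1)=(0 9 8 7 2 11 3 5 4 1 13)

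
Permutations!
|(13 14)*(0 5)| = 2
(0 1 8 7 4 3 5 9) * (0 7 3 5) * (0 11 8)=(0 1)(3 11 8)(4 5 9 7)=[1, 0, 2, 11, 5, 9, 6, 4, 3, 7, 10, 8]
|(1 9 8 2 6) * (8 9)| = |(9)(1 8 2 6)| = 4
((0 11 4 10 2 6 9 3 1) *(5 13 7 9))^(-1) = ((0 11 4 10 2 6 5 13 7 9 3 1))^(-1) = (0 1 3 9 7 13 5 6 2 10 4 11)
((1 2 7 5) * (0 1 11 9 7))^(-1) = (0 2 1)(5 7 9 11)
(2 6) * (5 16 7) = (2 6)(5 16 7) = [0, 1, 6, 3, 4, 16, 2, 5, 8, 9, 10, 11, 12, 13, 14, 15, 7]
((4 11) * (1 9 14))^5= ((1 9 14)(4 11))^5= (1 14 9)(4 11)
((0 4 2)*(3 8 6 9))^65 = (0 2 4)(3 8 6 9)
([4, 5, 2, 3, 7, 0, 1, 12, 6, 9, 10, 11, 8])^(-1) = [5, 6, 2, 3, 0, 1, 8, 4, 12, 9, 10, 11, 7]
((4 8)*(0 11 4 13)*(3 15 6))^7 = (0 4 13 11 8)(3 15 6)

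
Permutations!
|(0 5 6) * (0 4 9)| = |(0 5 6 4 9)| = 5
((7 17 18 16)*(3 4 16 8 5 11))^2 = (3 16 17 8 11 4 7 18 5)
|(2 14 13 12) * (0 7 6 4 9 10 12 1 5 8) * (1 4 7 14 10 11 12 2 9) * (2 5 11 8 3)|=36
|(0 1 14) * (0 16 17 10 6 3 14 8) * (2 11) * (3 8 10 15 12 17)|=|(0 1 10 6 8)(2 11)(3 14 16)(12 17 15)|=30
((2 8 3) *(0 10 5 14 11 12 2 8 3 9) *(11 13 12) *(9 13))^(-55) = (14)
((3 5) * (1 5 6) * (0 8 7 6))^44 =((0 8 7 6 1 5 3))^44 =(0 7 1 3 8 6 5)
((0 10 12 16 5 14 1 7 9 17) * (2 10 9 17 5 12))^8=((0 9 5 14 1 7 17)(2 10)(12 16))^8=(0 9 5 14 1 7 17)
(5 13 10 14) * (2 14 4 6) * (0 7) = (0 7)(2 14 5 13 10 4 6) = [7, 1, 14, 3, 6, 13, 2, 0, 8, 9, 4, 11, 12, 10, 5]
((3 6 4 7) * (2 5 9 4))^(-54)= (2 9 7 6 5 4 3)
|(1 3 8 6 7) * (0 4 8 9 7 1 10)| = |(0 4 8 6 1 3 9 7 10)| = 9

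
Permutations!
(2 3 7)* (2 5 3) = [0, 1, 2, 7, 4, 3, 6, 5] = (3 7 5)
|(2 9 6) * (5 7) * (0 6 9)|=6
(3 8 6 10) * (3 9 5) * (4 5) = [0, 1, 2, 8, 5, 3, 10, 7, 6, 4, 9] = (3 8 6 10 9 4 5)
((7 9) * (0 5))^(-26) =(9)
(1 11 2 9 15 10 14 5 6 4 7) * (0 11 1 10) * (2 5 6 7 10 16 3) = (0 11 5 7 16 3 2 9 15)(4 10 14 6) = [11, 1, 9, 2, 10, 7, 4, 16, 8, 15, 14, 5, 12, 13, 6, 0, 3]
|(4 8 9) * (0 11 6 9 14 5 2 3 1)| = 11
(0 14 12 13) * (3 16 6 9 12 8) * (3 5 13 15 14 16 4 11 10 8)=(0 16 6 9 12 15 14 3 4 11 10 8 5 13)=[16, 1, 2, 4, 11, 13, 9, 7, 5, 12, 8, 10, 15, 0, 3, 14, 6]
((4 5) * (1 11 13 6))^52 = (13)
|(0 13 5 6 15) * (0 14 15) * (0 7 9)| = 6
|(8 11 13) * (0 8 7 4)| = 6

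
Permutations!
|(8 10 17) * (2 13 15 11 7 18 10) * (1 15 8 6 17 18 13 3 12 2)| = |(1 15 11 7 13 8)(2 3 12)(6 17)(10 18)| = 6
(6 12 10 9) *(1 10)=[0, 10, 2, 3, 4, 5, 12, 7, 8, 6, 9, 11, 1]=(1 10 9 6 12)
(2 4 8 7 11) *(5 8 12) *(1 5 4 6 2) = (1 5 8 7 11)(2 6)(4 12) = [0, 5, 6, 3, 12, 8, 2, 11, 7, 9, 10, 1, 4]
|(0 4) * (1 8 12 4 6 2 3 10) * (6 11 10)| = |(0 11 10 1 8 12 4)(2 3 6)| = 21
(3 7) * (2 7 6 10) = (2 7 3 6 10) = [0, 1, 7, 6, 4, 5, 10, 3, 8, 9, 2]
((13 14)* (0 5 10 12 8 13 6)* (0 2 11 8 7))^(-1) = ((0 5 10 12 7)(2 11 8 13 14 6))^(-1) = (0 7 12 10 5)(2 6 14 13 8 11)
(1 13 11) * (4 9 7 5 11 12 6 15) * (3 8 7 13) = (1 3 8 7 5 11)(4 9 13 12 6 15) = [0, 3, 2, 8, 9, 11, 15, 5, 7, 13, 10, 1, 6, 12, 14, 4]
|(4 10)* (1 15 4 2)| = 5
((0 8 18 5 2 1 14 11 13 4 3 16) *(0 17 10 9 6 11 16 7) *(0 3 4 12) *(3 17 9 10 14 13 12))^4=(0 2 7 9)(1 17 6 8)(3 16 12 5)(11 18 13 14)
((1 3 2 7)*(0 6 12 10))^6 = (0 12)(1 2)(3 7)(6 10)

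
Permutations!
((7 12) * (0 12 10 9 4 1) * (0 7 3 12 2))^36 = (12)(1 7 10 9 4)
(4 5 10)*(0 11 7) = (0 11 7)(4 5 10) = [11, 1, 2, 3, 5, 10, 6, 0, 8, 9, 4, 7]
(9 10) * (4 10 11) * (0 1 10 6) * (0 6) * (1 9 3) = (0 9 11 4)(1 10 3) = [9, 10, 2, 1, 0, 5, 6, 7, 8, 11, 3, 4]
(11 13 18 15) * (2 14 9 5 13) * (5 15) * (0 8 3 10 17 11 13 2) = [8, 1, 14, 10, 4, 2, 6, 7, 3, 15, 17, 0, 12, 18, 9, 13, 16, 11, 5] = (0 8 3 10 17 11)(2 14 9 15 13 18 5)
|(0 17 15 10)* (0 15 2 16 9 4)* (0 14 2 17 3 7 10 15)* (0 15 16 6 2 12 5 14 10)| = 30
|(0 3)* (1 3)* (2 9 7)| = 3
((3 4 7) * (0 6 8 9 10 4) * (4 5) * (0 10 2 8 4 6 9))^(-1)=(0 8 2 9)(3 7 4 6 5 10)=((0 9 2 8)(3 10 5 6 4 7))^(-1)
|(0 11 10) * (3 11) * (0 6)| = |(0 3 11 10 6)| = 5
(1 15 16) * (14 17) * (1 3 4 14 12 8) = [0, 15, 2, 4, 14, 5, 6, 7, 1, 9, 10, 11, 8, 13, 17, 16, 3, 12] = (1 15 16 3 4 14 17 12 8)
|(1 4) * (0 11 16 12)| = 4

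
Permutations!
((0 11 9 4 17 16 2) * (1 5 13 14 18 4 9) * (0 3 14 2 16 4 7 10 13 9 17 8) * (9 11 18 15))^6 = (0 3 8 2 4 13 17 10 9 7 15 18 14)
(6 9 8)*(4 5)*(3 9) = (3 9 8 6)(4 5) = [0, 1, 2, 9, 5, 4, 3, 7, 6, 8]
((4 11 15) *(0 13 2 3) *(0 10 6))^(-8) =((0 13 2 3 10 6)(4 11 15))^(-8) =(0 10 2)(3 13 6)(4 11 15)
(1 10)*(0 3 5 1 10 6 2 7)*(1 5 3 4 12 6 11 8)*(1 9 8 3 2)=(0 4 12 6 1 11 3 2 7)(8 9)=[4, 11, 7, 2, 12, 5, 1, 0, 9, 8, 10, 3, 6]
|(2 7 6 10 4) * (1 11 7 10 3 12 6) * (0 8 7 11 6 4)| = 10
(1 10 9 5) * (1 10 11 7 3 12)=(1 11 7 3 12)(5 10 9)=[0, 11, 2, 12, 4, 10, 6, 3, 8, 5, 9, 7, 1]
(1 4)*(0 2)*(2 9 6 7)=(0 9 6 7 2)(1 4)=[9, 4, 0, 3, 1, 5, 7, 2, 8, 6]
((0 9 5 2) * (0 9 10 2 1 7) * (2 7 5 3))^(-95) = (0 10 7)(1 5)(2 9 3)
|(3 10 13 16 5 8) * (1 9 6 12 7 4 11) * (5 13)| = 28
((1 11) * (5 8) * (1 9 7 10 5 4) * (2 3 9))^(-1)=(1 4 8 5 10 7 9 3 2 11)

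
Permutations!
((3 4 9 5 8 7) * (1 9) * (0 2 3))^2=((0 2 3 4 1 9 5 8 7))^2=(0 3 1 5 7 2 4 9 8)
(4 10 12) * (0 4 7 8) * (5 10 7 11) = (0 4 7 8)(5 10 12 11) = [4, 1, 2, 3, 7, 10, 6, 8, 0, 9, 12, 5, 11]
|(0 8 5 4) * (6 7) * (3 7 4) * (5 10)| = |(0 8 10 5 3 7 6 4)| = 8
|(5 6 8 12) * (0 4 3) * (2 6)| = |(0 4 3)(2 6 8 12 5)| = 15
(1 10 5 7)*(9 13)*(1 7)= (1 10 5)(9 13)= [0, 10, 2, 3, 4, 1, 6, 7, 8, 13, 5, 11, 12, 9]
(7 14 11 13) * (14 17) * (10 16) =(7 17 14 11 13)(10 16) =[0, 1, 2, 3, 4, 5, 6, 17, 8, 9, 16, 13, 12, 7, 11, 15, 10, 14]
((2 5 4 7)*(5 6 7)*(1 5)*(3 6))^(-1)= (1 4 5)(2 7 6 3)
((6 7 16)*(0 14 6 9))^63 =((0 14 6 7 16 9))^63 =(0 7)(6 9)(14 16)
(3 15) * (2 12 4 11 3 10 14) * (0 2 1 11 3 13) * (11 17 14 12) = (0 2 11 13)(1 17 14)(3 15 10 12 4) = [2, 17, 11, 15, 3, 5, 6, 7, 8, 9, 12, 13, 4, 0, 1, 10, 16, 14]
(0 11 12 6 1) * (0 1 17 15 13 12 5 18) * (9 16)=(0 11 5 18)(6 17 15 13 12)(9 16)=[11, 1, 2, 3, 4, 18, 17, 7, 8, 16, 10, 5, 6, 12, 14, 13, 9, 15, 0]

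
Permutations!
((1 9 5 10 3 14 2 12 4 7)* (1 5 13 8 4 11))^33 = ((1 9 13 8 4 7 5 10 3 14 2 12 11))^33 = (1 10 9 3 13 14 8 2 4 12 7 11 5)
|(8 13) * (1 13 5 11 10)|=6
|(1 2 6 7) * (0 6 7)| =|(0 6)(1 2 7)| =6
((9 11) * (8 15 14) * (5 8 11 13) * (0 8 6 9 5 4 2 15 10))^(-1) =((0 8 10)(2 15 14 11 5 6 9 13 4))^(-1) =(0 10 8)(2 4 13 9 6 5 11 14 15)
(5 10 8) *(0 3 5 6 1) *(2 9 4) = (0 3 5 10 8 6 1)(2 9 4) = [3, 0, 9, 5, 2, 10, 1, 7, 6, 4, 8]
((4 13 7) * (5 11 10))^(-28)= (4 7 13)(5 10 11)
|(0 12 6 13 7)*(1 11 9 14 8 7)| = 10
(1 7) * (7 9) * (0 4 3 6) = (0 4 3 6)(1 9 7) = [4, 9, 2, 6, 3, 5, 0, 1, 8, 7]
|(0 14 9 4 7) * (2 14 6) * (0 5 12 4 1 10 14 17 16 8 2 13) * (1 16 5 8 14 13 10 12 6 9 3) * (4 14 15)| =|(0 9 16 15 4 7 8 2 17 5 6 10 13)(1 12 14 3)| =52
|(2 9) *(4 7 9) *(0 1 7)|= 6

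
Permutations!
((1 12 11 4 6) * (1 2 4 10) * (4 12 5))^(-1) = (1 10 11 12 2 6 4 5)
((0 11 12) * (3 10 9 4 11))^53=((0 3 10 9 4 11 12))^53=(0 4 3 11 10 12 9)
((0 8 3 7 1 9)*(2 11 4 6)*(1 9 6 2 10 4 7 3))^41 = (0 8 1 6 10 4 2 11 7 9)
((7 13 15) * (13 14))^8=(15)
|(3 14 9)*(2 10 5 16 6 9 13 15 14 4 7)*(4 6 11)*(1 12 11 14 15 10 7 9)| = |(1 12 11 4 9 3 6)(2 7)(5 16 14 13 10)| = 70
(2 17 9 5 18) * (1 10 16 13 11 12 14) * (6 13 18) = (1 10 16 18 2 17 9 5 6 13 11 12 14) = [0, 10, 17, 3, 4, 6, 13, 7, 8, 5, 16, 12, 14, 11, 1, 15, 18, 9, 2]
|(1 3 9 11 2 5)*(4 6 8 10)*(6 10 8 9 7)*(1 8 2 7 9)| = |(1 3 9 11 7 6)(2 5 8)(4 10)| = 6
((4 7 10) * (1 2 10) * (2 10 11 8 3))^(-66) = (1 4)(2 8)(3 11)(7 10) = ((1 10 4 7)(2 11 8 3))^(-66)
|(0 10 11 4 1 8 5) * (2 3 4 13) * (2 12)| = |(0 10 11 13 12 2 3 4 1 8 5)| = 11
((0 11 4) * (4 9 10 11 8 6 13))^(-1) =(0 4 13 6 8)(9 11 10)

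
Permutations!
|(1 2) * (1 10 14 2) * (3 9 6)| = |(2 10 14)(3 9 6)| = 3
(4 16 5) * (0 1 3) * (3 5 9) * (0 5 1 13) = [13, 1, 2, 5, 16, 4, 6, 7, 8, 3, 10, 11, 12, 0, 14, 15, 9] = (0 13)(3 5 4 16 9)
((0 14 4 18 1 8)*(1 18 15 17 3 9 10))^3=((18)(0 14 4 15 17 3 9 10 1 8))^3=(18)(0 15 9 8 4 3 1 14 17 10)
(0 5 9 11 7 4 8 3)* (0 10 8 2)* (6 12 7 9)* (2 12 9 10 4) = (0 5 6 9 11 10 8 3 4 12 7 2) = [5, 1, 0, 4, 12, 6, 9, 2, 3, 11, 8, 10, 7]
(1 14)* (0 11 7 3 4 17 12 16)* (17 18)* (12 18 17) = [11, 14, 2, 4, 17, 5, 6, 3, 8, 9, 10, 7, 16, 13, 1, 15, 0, 18, 12] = (0 11 7 3 4 17 18 12 16)(1 14)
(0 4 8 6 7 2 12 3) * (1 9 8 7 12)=(0 4 7 2 1 9 8 6 12 3)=[4, 9, 1, 0, 7, 5, 12, 2, 6, 8, 10, 11, 3]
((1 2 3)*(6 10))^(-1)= (1 3 2)(6 10)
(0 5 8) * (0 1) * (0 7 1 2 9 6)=[5, 7, 9, 3, 4, 8, 0, 1, 2, 6]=(0 5 8 2 9 6)(1 7)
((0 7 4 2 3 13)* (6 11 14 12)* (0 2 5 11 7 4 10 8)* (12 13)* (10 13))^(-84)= (14)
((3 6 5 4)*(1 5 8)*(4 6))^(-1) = (1 8 6 5)(3 4)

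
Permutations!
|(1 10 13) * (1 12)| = |(1 10 13 12)| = 4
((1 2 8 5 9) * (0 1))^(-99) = ((0 1 2 8 5 9))^(-99) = (0 8)(1 5)(2 9)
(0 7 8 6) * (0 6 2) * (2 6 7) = (0 2)(6 7 8) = [2, 1, 0, 3, 4, 5, 7, 8, 6]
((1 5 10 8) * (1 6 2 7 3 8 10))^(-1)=(10)(1 5)(2 6 8 3 7)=((10)(1 5)(2 7 3 8 6))^(-1)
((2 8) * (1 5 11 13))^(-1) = ((1 5 11 13)(2 8))^(-1) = (1 13 11 5)(2 8)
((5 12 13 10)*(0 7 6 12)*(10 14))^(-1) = (0 5 10 14 13 12 6 7)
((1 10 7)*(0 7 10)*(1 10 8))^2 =(0 10 1 7 8)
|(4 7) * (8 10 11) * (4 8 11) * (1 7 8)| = |(11)(1 7)(4 8 10)| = 6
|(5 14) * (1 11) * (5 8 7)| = 4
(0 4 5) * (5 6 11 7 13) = [4, 1, 2, 3, 6, 0, 11, 13, 8, 9, 10, 7, 12, 5] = (0 4 6 11 7 13 5)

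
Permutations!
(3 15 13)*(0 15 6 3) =(0 15 13)(3 6) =[15, 1, 2, 6, 4, 5, 3, 7, 8, 9, 10, 11, 12, 0, 14, 13]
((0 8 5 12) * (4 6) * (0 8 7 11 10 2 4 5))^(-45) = ((0 7 11 10 2 4 6 5 12 8))^(-45) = (0 4)(2 8)(5 11)(6 7)(10 12)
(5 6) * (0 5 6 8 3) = (0 5 8 3) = [5, 1, 2, 0, 4, 8, 6, 7, 3]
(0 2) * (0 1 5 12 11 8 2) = (1 5 12 11 8 2) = [0, 5, 1, 3, 4, 12, 6, 7, 2, 9, 10, 8, 11]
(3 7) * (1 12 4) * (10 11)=(1 12 4)(3 7)(10 11)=[0, 12, 2, 7, 1, 5, 6, 3, 8, 9, 11, 10, 4]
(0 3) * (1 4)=[3, 4, 2, 0, 1]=(0 3)(1 4)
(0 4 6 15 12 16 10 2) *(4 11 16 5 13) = (0 11 16 10 2)(4 6 15 12 5 13) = [11, 1, 0, 3, 6, 13, 15, 7, 8, 9, 2, 16, 5, 4, 14, 12, 10]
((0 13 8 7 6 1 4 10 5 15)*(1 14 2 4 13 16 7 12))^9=((0 16 7 6 14 2 4 10 5 15)(1 13 8 12))^9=(0 15 5 10 4 2 14 6 7 16)(1 13 8 12)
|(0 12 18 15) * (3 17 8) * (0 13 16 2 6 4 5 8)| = 13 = |(0 12 18 15 13 16 2 6 4 5 8 3 17)|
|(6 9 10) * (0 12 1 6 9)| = |(0 12 1 6)(9 10)| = 4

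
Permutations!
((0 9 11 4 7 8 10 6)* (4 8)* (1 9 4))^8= (0 6 10 8 11 9 1 7 4)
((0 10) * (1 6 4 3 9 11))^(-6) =((0 10)(1 6 4 3 9 11))^(-6) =(11)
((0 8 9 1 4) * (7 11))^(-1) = ((0 8 9 1 4)(7 11))^(-1) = (0 4 1 9 8)(7 11)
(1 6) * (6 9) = [0, 9, 2, 3, 4, 5, 1, 7, 8, 6] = (1 9 6)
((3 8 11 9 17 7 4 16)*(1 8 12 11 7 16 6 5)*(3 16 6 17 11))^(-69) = (1 8 7 4 17 6 5)(3 12)(9 11)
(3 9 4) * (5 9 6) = (3 6 5 9 4) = [0, 1, 2, 6, 3, 9, 5, 7, 8, 4]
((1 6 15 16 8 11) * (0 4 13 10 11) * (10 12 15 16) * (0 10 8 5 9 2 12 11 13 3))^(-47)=((0 4 3)(1 6 16 5 9 2 12 15 8 10 13 11))^(-47)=(0 4 3)(1 6 16 5 9 2 12 15 8 10 13 11)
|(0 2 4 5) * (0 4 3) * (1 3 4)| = 6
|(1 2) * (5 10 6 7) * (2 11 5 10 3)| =|(1 11 5 3 2)(6 7 10)| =15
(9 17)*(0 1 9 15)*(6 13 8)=(0 1 9 17 15)(6 13 8)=[1, 9, 2, 3, 4, 5, 13, 7, 6, 17, 10, 11, 12, 8, 14, 0, 16, 15]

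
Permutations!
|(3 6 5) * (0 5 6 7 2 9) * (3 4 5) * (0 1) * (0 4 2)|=15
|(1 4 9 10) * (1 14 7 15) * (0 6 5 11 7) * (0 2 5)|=10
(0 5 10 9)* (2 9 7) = (0 5 10 7 2 9) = [5, 1, 9, 3, 4, 10, 6, 2, 8, 0, 7]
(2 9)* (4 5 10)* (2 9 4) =(2 4 5 10) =[0, 1, 4, 3, 5, 10, 6, 7, 8, 9, 2]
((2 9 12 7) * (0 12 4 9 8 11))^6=((0 12 7 2 8 11)(4 9))^6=(12)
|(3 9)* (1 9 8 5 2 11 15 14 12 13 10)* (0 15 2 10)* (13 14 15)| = 6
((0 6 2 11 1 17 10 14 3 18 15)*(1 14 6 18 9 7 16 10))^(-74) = ((0 18 15)(1 17)(2 11 14 3 9 7 16 10 6))^(-74) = (0 18 15)(2 10 7 3 11 6 16 9 14)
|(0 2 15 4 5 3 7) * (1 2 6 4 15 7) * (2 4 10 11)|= |(15)(0 6 10 11 2 7)(1 4 5 3)|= 12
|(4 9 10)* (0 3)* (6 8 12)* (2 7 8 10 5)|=|(0 3)(2 7 8 12 6 10 4 9 5)|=18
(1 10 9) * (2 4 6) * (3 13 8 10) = [0, 3, 4, 13, 6, 5, 2, 7, 10, 1, 9, 11, 12, 8] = (1 3 13 8 10 9)(2 4 6)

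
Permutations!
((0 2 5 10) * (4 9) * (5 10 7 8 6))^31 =(0 2 10)(4 9)(5 6 8 7)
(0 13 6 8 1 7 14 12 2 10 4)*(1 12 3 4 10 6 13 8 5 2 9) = (0 8 12 9 1 7 14 3 4)(2 6 5) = [8, 7, 6, 4, 0, 2, 5, 14, 12, 1, 10, 11, 9, 13, 3]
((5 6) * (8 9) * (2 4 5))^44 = ((2 4 5 6)(8 9))^44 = (9)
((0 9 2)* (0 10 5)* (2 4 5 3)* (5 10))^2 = (0 4 3 5 9 10 2)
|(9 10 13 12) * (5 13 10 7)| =|(5 13 12 9 7)| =5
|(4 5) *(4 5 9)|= 2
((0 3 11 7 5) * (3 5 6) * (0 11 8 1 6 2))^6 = (0 5 11 7 2)(1 3)(6 8)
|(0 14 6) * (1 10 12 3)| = |(0 14 6)(1 10 12 3)| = 12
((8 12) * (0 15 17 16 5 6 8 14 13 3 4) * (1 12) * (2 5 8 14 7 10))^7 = ((0 15 17 16 8 1 12 7 10 2 5 6 14 13 3 4))^7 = (0 7 3 1 14 16 5 15 10 4 12 13 8 6 17 2)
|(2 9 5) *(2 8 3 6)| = 6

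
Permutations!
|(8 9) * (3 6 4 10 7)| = 10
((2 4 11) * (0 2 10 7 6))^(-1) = ((0 2 4 11 10 7 6))^(-1) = (0 6 7 10 11 4 2)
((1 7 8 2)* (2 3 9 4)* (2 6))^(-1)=((1 7 8 3 9 4 6 2))^(-1)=(1 2 6 4 9 3 8 7)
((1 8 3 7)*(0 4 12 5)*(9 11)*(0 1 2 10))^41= ((0 4 12 5 1 8 3 7 2 10)(9 11))^41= (0 4 12 5 1 8 3 7 2 10)(9 11)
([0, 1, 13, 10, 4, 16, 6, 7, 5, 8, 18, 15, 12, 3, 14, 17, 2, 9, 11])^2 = (2 3 18 15 9 5)(8 16 13 10 11 17)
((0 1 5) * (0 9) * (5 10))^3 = (0 5 1 9 10)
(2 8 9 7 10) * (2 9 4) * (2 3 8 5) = (2 5)(3 8 4)(7 10 9) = [0, 1, 5, 8, 3, 2, 6, 10, 4, 7, 9]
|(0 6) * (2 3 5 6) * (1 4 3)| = 7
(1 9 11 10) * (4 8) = (1 9 11 10)(4 8) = [0, 9, 2, 3, 8, 5, 6, 7, 4, 11, 1, 10]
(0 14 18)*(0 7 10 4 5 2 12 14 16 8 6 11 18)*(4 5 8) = (0 16 4 8 6 11 18 7 10 5 2 12 14) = [16, 1, 12, 3, 8, 2, 11, 10, 6, 9, 5, 18, 14, 13, 0, 15, 4, 17, 7]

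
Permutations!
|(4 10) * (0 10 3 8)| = 5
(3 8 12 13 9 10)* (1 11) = (1 11)(3 8 12 13 9 10) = [0, 11, 2, 8, 4, 5, 6, 7, 12, 10, 3, 1, 13, 9]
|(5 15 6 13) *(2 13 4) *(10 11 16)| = |(2 13 5 15 6 4)(10 11 16)| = 6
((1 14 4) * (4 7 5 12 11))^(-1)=((1 14 7 5 12 11 4))^(-1)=(1 4 11 12 5 7 14)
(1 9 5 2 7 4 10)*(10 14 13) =[0, 9, 7, 3, 14, 2, 6, 4, 8, 5, 1, 11, 12, 10, 13] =(1 9 5 2 7 4 14 13 10)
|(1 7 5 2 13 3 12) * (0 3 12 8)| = 6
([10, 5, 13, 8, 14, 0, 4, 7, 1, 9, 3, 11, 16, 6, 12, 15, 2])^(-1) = (0 5 1 8 3 10)(2 16 12 14 4 6 13)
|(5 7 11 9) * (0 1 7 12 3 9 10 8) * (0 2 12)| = |(0 1 7 11 10 8 2 12 3 9 5)| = 11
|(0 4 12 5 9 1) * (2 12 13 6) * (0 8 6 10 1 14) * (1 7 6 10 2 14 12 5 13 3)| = |(0 4 3 1 8 10 7 6 14)(2 5 9 12 13)| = 45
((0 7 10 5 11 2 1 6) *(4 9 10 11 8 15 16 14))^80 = (16)(0 11 1)(2 6 7)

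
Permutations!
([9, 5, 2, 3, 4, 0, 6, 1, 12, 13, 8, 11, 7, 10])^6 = [7, 8, 2, 3, 4, 12, 6, 10, 9, 1, 0, 11, 13, 5]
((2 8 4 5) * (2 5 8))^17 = (4 8)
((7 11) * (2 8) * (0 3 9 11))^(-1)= ((0 3 9 11 7)(2 8))^(-1)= (0 7 11 9 3)(2 8)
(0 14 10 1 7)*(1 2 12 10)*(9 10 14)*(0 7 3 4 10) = (0 9)(1 3 4 10 2 12 14) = [9, 3, 12, 4, 10, 5, 6, 7, 8, 0, 2, 11, 14, 13, 1]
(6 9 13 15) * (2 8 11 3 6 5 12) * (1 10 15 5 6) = (1 10 15 6 9 13 5 12 2 8 11 3) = [0, 10, 8, 1, 4, 12, 9, 7, 11, 13, 15, 3, 2, 5, 14, 6]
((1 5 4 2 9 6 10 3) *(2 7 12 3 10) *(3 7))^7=(1 3 4 5)(2 9 6)(7 12)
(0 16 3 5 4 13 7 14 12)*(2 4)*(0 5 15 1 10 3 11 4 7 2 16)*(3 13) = (1 10 13 2 7 14 12 5 16 11 4 3 15) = [0, 10, 7, 15, 3, 16, 6, 14, 8, 9, 13, 4, 5, 2, 12, 1, 11]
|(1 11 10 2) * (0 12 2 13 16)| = 8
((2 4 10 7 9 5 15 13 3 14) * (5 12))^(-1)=(2 14 3 13 15 5 12 9 7 10 4)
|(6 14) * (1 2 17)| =6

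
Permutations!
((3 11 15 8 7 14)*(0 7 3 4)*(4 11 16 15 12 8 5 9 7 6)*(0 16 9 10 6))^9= (3 7 11 8 9 14 12)(4 5)(6 15)(10 16)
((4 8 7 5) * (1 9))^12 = (9)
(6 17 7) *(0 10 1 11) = (0 10 1 11)(6 17 7) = [10, 11, 2, 3, 4, 5, 17, 6, 8, 9, 1, 0, 12, 13, 14, 15, 16, 7]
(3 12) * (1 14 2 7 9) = (1 14 2 7 9)(3 12) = [0, 14, 7, 12, 4, 5, 6, 9, 8, 1, 10, 11, 3, 13, 2]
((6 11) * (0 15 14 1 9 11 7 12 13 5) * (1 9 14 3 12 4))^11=(0 5 13 12 3 15)(1 6 14 7 9 4 11)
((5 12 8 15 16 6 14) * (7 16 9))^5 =((5 12 8 15 9 7 16 6 14))^5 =(5 7 12 16 8 6 15 14 9)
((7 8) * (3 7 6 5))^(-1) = ((3 7 8 6 5))^(-1) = (3 5 6 8 7)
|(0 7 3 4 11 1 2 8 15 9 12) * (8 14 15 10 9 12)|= 30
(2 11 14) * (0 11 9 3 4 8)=(0 11 14 2 9 3 4 8)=[11, 1, 9, 4, 8, 5, 6, 7, 0, 3, 10, 14, 12, 13, 2]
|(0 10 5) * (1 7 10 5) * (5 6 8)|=12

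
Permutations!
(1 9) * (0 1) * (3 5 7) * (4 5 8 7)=(0 1 9)(3 8 7)(4 5)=[1, 9, 2, 8, 5, 4, 6, 3, 7, 0]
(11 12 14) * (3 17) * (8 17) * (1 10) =[0, 10, 2, 8, 4, 5, 6, 7, 17, 9, 1, 12, 14, 13, 11, 15, 16, 3] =(1 10)(3 8 17)(11 12 14)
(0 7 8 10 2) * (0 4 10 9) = [7, 1, 4, 3, 10, 5, 6, 8, 9, 0, 2] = (0 7 8 9)(2 4 10)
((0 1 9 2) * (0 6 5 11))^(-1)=((0 1 9 2 6 5 11))^(-1)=(0 11 5 6 2 9 1)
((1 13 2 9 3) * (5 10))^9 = ((1 13 2 9 3)(5 10))^9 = (1 3 9 2 13)(5 10)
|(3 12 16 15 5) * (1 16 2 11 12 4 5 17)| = |(1 16 15 17)(2 11 12)(3 4 5)| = 12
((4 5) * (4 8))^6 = (8)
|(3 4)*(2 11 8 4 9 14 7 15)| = |(2 11 8 4 3 9 14 7 15)| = 9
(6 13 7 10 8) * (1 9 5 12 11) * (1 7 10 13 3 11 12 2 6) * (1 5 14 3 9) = (2 6 9 14 3 11 7 13 10 8 5) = [0, 1, 6, 11, 4, 2, 9, 13, 5, 14, 8, 7, 12, 10, 3]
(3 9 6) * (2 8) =(2 8)(3 9 6) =[0, 1, 8, 9, 4, 5, 3, 7, 2, 6]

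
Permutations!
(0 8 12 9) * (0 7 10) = (0 8 12 9 7 10) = [8, 1, 2, 3, 4, 5, 6, 10, 12, 7, 0, 11, 9]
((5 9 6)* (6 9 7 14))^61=((5 7 14 6))^61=(5 7 14 6)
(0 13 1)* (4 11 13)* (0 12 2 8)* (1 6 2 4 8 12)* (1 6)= (0 8)(1 6 2 12 4 11 13)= [8, 6, 12, 3, 11, 5, 2, 7, 0, 9, 10, 13, 4, 1]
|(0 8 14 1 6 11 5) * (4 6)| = 8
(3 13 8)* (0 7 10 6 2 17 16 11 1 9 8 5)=(0 7 10 6 2 17 16 11 1 9 8 3 13 5)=[7, 9, 17, 13, 4, 0, 2, 10, 3, 8, 6, 1, 12, 5, 14, 15, 11, 16]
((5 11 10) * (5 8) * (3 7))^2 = (5 10)(8 11)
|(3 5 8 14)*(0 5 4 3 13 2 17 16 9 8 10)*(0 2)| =|(0 5 10 2 17 16 9 8 14 13)(3 4)| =10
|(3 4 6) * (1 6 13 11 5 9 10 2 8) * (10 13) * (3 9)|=|(1 6 9 13 11 5 3 4 10 2 8)|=11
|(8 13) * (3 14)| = |(3 14)(8 13)| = 2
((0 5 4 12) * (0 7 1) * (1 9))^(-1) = ((0 5 4 12 7 9 1))^(-1) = (0 1 9 7 12 4 5)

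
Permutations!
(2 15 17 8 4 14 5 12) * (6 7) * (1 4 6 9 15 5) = (1 4 14)(2 5 12)(6 7 9 15 17 8) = [0, 4, 5, 3, 14, 12, 7, 9, 6, 15, 10, 11, 2, 13, 1, 17, 16, 8]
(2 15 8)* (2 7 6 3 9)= (2 15 8 7 6 3 9)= [0, 1, 15, 9, 4, 5, 3, 6, 7, 2, 10, 11, 12, 13, 14, 8]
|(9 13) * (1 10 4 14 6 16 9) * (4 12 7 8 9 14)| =21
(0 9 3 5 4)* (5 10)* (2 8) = [9, 1, 8, 10, 0, 4, 6, 7, 2, 3, 5] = (0 9 3 10 5 4)(2 8)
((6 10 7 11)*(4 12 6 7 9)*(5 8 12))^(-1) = ((4 5 8 12 6 10 9)(7 11))^(-1) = (4 9 10 6 12 8 5)(7 11)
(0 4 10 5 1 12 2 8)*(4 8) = [8, 12, 4, 3, 10, 1, 6, 7, 0, 9, 5, 11, 2] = (0 8)(1 12 2 4 10 5)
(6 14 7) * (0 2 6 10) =(0 2 6 14 7 10) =[2, 1, 6, 3, 4, 5, 14, 10, 8, 9, 0, 11, 12, 13, 7]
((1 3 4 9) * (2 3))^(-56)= (1 9 4 3 2)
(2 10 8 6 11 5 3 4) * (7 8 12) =(2 10 12 7 8 6 11 5 3 4) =[0, 1, 10, 4, 2, 3, 11, 8, 6, 9, 12, 5, 7]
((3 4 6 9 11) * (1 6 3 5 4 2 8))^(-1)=((1 6 9 11 5 4 3 2 8))^(-1)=(1 8 2 3 4 5 11 9 6)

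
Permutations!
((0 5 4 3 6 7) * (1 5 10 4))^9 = ((0 10 4 3 6 7)(1 5))^9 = (0 3)(1 5)(4 7)(6 10)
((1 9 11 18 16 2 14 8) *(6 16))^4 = (1 6 8 18 14 11 2 9 16)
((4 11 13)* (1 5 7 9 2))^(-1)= (1 2 9 7 5)(4 13 11)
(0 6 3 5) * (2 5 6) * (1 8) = [2, 8, 5, 6, 4, 0, 3, 7, 1] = (0 2 5)(1 8)(3 6)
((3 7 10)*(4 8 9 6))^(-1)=((3 7 10)(4 8 9 6))^(-1)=(3 10 7)(4 6 9 8)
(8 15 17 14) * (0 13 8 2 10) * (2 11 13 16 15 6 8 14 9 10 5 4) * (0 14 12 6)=(0 16 15 17 9 10 14 11 13 12 6 8)(2 5 4)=[16, 1, 5, 3, 2, 4, 8, 7, 0, 10, 14, 13, 6, 12, 11, 17, 15, 9]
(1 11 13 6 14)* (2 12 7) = [0, 11, 12, 3, 4, 5, 14, 2, 8, 9, 10, 13, 7, 6, 1] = (1 11 13 6 14)(2 12 7)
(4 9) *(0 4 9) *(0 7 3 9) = (0 4 7 3 9) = [4, 1, 2, 9, 7, 5, 6, 3, 8, 0]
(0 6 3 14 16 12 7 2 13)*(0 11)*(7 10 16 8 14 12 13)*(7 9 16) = [6, 1, 9, 12, 4, 5, 3, 2, 14, 16, 7, 0, 10, 11, 8, 15, 13] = (0 6 3 12 10 7 2 9 16 13 11)(8 14)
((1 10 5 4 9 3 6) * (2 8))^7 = (10)(2 8) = ((1 10 5 4 9 3 6)(2 8))^7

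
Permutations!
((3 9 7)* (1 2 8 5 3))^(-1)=((1 2 8 5 3 9 7))^(-1)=(1 7 9 3 5 8 2)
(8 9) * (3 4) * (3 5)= [0, 1, 2, 4, 5, 3, 6, 7, 9, 8]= (3 4 5)(8 9)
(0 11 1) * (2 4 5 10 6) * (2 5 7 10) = (0 11 1)(2 4 7 10 6 5) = [11, 0, 4, 3, 7, 2, 5, 10, 8, 9, 6, 1]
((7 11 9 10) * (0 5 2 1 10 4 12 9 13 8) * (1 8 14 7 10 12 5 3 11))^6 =((0 3 11 13 14 7 1 12 9 4 5 2 8))^6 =(0 1 8 7 2 14 5 13 4 11 9 3 12)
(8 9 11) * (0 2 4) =(0 2 4)(8 9 11) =[2, 1, 4, 3, 0, 5, 6, 7, 9, 11, 10, 8]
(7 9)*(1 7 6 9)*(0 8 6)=(0 8 6 9)(1 7)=[8, 7, 2, 3, 4, 5, 9, 1, 6, 0]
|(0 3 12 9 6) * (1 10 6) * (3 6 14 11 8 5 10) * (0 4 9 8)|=12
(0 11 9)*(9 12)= [11, 1, 2, 3, 4, 5, 6, 7, 8, 0, 10, 12, 9]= (0 11 12 9)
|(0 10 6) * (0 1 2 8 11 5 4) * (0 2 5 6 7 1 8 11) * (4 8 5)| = |(0 10 7 1 4 2 11 6 5 8)| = 10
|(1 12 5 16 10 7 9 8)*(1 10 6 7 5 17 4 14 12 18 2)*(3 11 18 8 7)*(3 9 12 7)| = 55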